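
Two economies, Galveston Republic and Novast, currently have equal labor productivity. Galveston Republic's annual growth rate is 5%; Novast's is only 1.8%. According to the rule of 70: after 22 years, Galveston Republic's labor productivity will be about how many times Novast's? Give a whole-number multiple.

Rate gap = 5% − 1.8% = 3.2 points.
The ratio doubles every 70/3.2 ≈ 21.88 years.
22/21.88 ≈ 1.01 doublings → ratio ≈ 2^1.01 ≈ 2.

2 times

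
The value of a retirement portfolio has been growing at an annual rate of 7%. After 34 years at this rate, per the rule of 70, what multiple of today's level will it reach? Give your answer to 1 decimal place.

about 10.6 times

Doubles every ≈ 10.00 years (70/7).
34 years is 3.40 doublings; 2^3.40 ≈ 10.6×.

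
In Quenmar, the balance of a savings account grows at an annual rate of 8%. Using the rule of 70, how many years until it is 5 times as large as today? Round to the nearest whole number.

around 20 years

One doubling takes 70/8 = 8.75 years.
Reaching 5× takes log₂(5) ≈ 2.32 doublings.
2.32 × 8.75 ≈ 20 years.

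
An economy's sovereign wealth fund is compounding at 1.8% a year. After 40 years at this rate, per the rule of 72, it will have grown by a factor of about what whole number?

approximately 2 times

72/1.8 ≈ 40.00 years per doubling.
40 years fits 1 doubling: 2^1 = 2.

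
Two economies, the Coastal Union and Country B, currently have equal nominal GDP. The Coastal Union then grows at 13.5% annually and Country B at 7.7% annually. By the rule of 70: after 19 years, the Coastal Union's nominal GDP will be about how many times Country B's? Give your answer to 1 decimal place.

≈ 3.0 times

Only the 5.8-point difference matters.
70/5.8 ≈ 12.07 years per doubling of the ratio; 19 years gives 1.57 doublings, so ≈ 3.0×.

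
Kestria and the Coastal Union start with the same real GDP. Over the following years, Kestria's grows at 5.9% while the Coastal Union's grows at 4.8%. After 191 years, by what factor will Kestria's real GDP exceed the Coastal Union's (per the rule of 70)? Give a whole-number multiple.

8 times

Rate gap = 5.9% − 4.8% = 1.1 points.
The ratio doubles every 70/1.1 ≈ 63.64 years.
191/63.64 ≈ 3.00 doublings → ratio ≈ 2^3.00 ≈ 8.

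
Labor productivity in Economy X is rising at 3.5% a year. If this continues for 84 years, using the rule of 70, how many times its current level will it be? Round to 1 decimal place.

Doubles every ≈ 20.00 years (70/3.5).
84 years is 4.20 doublings; 2^4.20 ≈ 18.4×.

≈ 18.4 times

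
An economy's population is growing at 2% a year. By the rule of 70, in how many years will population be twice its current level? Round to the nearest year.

At 2%, doubling takes about 70/2 = 35.00 years.

around 35 years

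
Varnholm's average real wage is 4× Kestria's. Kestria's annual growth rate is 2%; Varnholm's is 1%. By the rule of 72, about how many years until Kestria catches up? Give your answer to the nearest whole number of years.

Kestria gains on Varnholm at 2% − 1% = 1 point a year.
At that relative rate the gap halves every 72/1 ≈ 72.00 years.
A 4× gap closes after 2 halvings: 2 × 72.00 ≈ 144 years.

around 144 years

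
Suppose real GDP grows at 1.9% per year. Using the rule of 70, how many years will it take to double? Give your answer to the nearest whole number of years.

≈ 37 years

Doubling time ≈ 70 / 1.9 = 36.84 years.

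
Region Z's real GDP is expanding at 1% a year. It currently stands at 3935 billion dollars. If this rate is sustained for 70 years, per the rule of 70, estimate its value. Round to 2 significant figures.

roughly 7900 billion dollars

Doubling time ≈ 70/1 = 70.00 years.
70 years is 70/70.00 ≈ 1.00 doublings, a factor of 2^1.00 ≈ 2.00.
3935 × 2.00 ≈ 7900 billion dollars.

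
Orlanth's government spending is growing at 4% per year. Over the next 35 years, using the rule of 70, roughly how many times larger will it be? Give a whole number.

At 4% one doubling takes ≈ 17.50 years; 35 years is 2 of them, so ×4.

4 times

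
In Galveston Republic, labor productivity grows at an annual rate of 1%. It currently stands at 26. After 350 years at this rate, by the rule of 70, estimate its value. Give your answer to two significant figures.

Doubling time ≈ 70/1 = 70.00 years.
350 years is 350/70.00 ≈ 5.00 doublings, a factor of 2^5.00 ≈ 32.00.
26 × 32.00 ≈ 830.

approximately 830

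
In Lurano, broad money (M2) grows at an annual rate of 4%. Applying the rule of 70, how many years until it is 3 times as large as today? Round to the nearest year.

around 28 years

At 4% it doubles every 70/4 ≈ 17.50 years.
Reaching 3× takes log₂(3) ≈ 1.58 doublings.
1.58 × 17.50 ≈ 28 years.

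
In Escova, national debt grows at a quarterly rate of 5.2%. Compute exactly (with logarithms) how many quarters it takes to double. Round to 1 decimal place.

13.7 quarters

t = ln(2) / ln(1 + 0.052) = 0.6931 / 0.050693 ≈ 13.67.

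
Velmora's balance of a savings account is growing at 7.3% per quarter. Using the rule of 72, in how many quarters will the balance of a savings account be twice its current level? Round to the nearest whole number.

about 10 quarters

72/7.3 ≈ 9.86, so it doubles roughly every 10 quarters.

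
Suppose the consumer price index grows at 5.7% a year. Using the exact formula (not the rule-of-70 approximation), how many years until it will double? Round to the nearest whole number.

13 years

t = ln(2) / ln(1 + 0.057) = 0.6931 / 0.055435 ≈ 12.50.
≈ 13 years.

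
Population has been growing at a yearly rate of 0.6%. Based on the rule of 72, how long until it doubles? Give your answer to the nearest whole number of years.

around 120 years

At 0.6%, doubling takes about 72/0.6 = 120.00 years.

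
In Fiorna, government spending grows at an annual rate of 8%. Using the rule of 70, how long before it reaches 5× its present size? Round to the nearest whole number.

One doubling takes 70/8 = 8.75 years.
5× is log₂ 5 ≈ 2.32 doublings, so ≈ 2.32 × 8.75 = 20 years.

≈ 20 years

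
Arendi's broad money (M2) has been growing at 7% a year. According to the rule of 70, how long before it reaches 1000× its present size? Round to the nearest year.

about 100 years

One doubling takes 70/7 = 10.00 years.
1000× is log₂ 1000 ≈ 9.97 doublings, so ≈ 9.97 × 10.00 = 100 years.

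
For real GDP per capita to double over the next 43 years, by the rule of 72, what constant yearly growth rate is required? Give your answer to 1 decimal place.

approximately 1.7%

72 / 43 ≈ 1.67, so about 1.7% per year.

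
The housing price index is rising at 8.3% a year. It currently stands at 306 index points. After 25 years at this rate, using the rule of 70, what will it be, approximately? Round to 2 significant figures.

It doubles every 70/8.3 ≈ 8.43 years, so 25 years is 2.97 doublings.
2^2.97 ≈ 7.84; 306 × 7.84 ≈ 2400 index points.

approximately 2400 index points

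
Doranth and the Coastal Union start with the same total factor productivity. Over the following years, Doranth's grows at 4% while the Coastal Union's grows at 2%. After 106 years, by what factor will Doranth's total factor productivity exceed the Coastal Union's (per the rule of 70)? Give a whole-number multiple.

about 8 times

Doranth pulls ahead at 2 pp per year, so the ratio doubles every 70/2 ≈ 35.00 years.
In 106 years that's 3.03 doublings: 2^3.03 ≈ 8.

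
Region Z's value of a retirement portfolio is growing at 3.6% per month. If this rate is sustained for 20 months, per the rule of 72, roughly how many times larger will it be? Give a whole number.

At 3.6% one doubling takes ≈ 20.00 months; 20 months is 1 of them, so ×2.

roughly 2 times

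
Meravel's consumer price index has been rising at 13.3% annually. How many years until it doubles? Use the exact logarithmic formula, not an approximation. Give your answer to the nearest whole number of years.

6 years

t = ln(2) / ln(1 + 0.133) = 0.6931 / 0.124869 ≈ 5.55.
≈ 6 years.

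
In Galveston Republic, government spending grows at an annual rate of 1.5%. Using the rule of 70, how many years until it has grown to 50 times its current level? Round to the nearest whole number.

Doubling time ≈ 70/1.5 = 46.67 years.
Reaching 50× takes log₂(50) ≈ 5.64 doublings.
5.64 × 46.67 ≈ 263 years.

approximately 263 years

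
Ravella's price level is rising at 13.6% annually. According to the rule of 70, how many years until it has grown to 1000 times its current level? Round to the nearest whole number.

At 13.6% it doubles every 70/13.6 ≈ 5.15 years.
Reaching 1000× takes log₂(1000) ≈ 9.97 doublings.
9.97 × 5.15 ≈ 51 years.

about 51 years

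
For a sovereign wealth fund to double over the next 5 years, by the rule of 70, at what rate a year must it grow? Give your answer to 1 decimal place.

70 / 5 ≈ 14.00, so about 14.0% a year.

about 14.0% a year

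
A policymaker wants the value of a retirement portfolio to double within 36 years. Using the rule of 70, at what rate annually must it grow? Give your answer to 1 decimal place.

70 / 36 ≈ 1.94, so about 1.9% annually.

≈ 1.9%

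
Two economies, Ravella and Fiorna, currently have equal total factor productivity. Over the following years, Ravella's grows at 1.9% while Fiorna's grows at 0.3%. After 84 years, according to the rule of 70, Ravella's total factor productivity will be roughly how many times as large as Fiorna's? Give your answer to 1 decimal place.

Ravella pulls ahead at 1.6 pp per year, so the ratio doubles every 70/1.6 ≈ 43.75 years.
In 84 years that's 1.92 doublings: 2^1.92 ≈ 3.8.

about 3.8 times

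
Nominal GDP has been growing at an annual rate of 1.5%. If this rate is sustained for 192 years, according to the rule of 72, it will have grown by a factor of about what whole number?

Doubling time ≈ 72/1.5 = 48.00 years.
192/48.00 ≈ 4 doublings, so about 2^4 = 16×.

16 times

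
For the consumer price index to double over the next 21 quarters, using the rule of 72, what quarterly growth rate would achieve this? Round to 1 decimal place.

72 / 21 ≈ 3.43, so about 3.4% per quarter.

approximately 3.4%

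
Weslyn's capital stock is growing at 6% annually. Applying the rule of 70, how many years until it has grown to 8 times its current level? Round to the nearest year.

One doubling takes 70/6 = 11.67 years.
Getting to 8× needs 3 doublings: 3 × 11.67 ≈ 35 years.

roughly 35 years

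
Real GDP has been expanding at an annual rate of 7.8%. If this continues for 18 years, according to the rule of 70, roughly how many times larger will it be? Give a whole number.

At 7.8% one doubling takes ≈ 8.97 years; 18 years is 2 of them, so ×4.

4 times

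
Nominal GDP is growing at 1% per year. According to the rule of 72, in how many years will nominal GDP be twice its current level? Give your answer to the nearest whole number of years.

At 1%, doubling takes about 72/1 = 72.00 years.

≈ 72 years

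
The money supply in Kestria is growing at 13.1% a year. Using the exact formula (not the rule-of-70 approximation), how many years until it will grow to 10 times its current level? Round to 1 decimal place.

t = ln(10) / ln(1 + 0.131) = 2.3026 / 0.123102 ≈ 18.70.

18.7 years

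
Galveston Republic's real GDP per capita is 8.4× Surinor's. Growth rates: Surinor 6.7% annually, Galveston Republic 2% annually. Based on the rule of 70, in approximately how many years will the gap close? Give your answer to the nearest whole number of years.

The growth-rate gap is 6.7% − 2% = 4.7 percentage points.
So the ratio between them halves every 70/4.7 ≈ 14.89 years.
An 8.4× gap takes log₂(8.4) ≈ 3.07 halvings to close: 3.07 × 14.89 ≈ 46 years.

about 46 years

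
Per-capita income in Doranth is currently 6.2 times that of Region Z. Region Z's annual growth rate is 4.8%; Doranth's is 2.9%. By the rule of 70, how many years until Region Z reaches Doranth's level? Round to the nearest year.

roughly 97 years

Region Z gains on Doranth at 4.8% − 2.9% = 1.9 points a year.
At that relative rate the gap halves every 70/1.9 ≈ 36.84 years.
A 6.2 times gap takes log₂(6.2) ≈ 2.63 halvings to close: 2.63 × 36.84 ≈ 97 years.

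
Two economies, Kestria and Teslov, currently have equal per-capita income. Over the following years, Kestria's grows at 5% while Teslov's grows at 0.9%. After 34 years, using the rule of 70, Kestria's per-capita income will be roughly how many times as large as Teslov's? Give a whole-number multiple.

Only the 4.1-point difference matters.
70/4.1 ≈ 17.07 years per doubling of the ratio; 34 years gives 1.99 doublings, so ≈ 4×.

around 4 times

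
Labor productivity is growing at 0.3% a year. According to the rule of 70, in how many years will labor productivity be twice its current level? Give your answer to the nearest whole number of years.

≈ 233 years

Doubling time ≈ 70 / 0.3 = 233.33 years.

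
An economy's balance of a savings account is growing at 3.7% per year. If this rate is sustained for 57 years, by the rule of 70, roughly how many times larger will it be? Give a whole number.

At 3.7% one doubling takes ≈ 18.92 years; 57 years is 3 of them, so ×8.

about 8 times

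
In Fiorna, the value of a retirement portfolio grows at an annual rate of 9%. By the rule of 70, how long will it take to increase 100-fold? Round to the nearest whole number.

around 52 years

Doubling time ≈ 70/9 = 7.78 years.
Reaching 100× takes log₂(100) ≈ 6.64 doublings.
6.64 × 7.78 ≈ 52 years.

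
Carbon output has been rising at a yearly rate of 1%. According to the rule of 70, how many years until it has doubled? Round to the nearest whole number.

At 1%, doubling takes about 70/1 = 70.00 years.

around 70 years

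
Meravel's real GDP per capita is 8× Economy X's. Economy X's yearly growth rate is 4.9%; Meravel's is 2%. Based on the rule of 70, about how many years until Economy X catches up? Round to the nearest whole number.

≈ 72 years

The growth-rate gap is 4.9% − 2% = 2.9 percentage points.
So the ratio between them halves every 70/2.9 ≈ 24.14 years.
An 8× gap closes after 3 halvings: 3 × 24.14 ≈ 72 years.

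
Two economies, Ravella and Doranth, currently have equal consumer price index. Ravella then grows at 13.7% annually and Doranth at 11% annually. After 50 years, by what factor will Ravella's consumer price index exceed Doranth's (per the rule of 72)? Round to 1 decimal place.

≈ 3.7 times

Only the 2.7-point difference matters.
72/2.7 ≈ 26.67 years per doubling of the ratio; 50 years gives 1.87 doublings, so ≈ 3.7×.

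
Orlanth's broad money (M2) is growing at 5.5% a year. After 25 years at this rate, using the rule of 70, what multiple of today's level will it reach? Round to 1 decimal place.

Doubling time ≈ 70/5.5 = 12.73 years.
25 years / 12.73 ≈ 1.96 doublings → factor 2^1.96 ≈ 3.9.

about 3.9 times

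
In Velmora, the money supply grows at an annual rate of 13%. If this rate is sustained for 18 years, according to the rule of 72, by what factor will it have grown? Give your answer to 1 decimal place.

Doubling time ≈ 72/13 = 5.54 years.
18 years / 5.54 ≈ 3.25 doublings → factor 2^3.25 ≈ 9.5.

roughly 9.5 times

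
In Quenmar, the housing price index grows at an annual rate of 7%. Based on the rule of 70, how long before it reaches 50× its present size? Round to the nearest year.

Doubling time ≈ 70/7 = 10.00 years.
Reaching 50× takes log₂(50) ≈ 5.64 doublings.
5.64 × 10.00 ≈ 56 years.

around 56 years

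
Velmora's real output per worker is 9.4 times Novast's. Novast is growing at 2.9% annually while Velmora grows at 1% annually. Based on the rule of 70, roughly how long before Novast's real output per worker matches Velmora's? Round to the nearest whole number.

The growth-rate gap is 2.9% − 1% = 1.9 percentage points.
So the ratio between them halves every 70/1.9 ≈ 36.84 years.
A 9.4 times gap takes log₂(9.4) ≈ 3.23 halvings to close: 3.23 × 36.84 ≈ 119 years.

approximately 119 years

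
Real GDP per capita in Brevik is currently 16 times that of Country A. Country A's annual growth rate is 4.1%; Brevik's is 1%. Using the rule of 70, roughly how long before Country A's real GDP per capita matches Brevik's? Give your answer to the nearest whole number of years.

around 90 years

Country A gains on Brevik at 4.1% − 1% = 3.1 points a year.
At that relative rate the gap halves every 70/3.1 ≈ 22.58 years.
A 16 times gap closes after 4 halvings: 4 × 22.58 ≈ 90 years.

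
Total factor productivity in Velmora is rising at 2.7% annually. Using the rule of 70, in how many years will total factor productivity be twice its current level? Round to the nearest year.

roughly 26 years

At 2.7%, doubling takes about 70/2.7 = 25.93 years.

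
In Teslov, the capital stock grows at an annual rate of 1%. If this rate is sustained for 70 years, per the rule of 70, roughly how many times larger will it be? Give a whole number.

70/1 ≈ 70.00 years per doubling.
70 years fits 1 doubling: 2^1 = 2.

about 2 times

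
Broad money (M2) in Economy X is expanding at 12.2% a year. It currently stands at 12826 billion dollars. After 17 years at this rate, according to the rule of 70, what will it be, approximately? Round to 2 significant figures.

100000 billion dollars

It doubles every 70/12.2 ≈ 5.74 years, so 17 years is 2.96 doublings.
2^2.96 ≈ 7.78; 12826 × 7.78 ≈ 100000 billion dollars.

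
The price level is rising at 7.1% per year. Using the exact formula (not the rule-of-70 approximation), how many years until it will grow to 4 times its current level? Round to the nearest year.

t = ln(4) / ln(1 + 0.071) = 1.3863 / 0.068593 ≈ 20.21.
≈ 20 years.

20 years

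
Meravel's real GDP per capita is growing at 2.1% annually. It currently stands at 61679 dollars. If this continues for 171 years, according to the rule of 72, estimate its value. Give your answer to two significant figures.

It doubles every 72/2.1 ≈ 34.29 years, so 171 years is 4.99 doublings.
2^4.99 ≈ 31.78; 61679 × 31.78 ≈ 2000000 dollars.

about 2000000 dollars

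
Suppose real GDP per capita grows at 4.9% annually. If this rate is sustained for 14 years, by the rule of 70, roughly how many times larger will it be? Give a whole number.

about 2 times

Doubling time ≈ 70/4.9 = 14.29 years.
14/14.29 ≈ 1 doubling, so about 2^1 = 2×.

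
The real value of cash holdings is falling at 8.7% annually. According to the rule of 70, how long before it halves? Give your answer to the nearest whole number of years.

around 8 years

Halving time ≈ 70 / 8.7 = 8.05 → 8 years.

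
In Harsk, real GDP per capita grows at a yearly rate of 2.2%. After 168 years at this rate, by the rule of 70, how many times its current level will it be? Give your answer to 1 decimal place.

Doubles every ≈ 31.82 years (70/2.2).
168 years is 5.28 doublings; 2^5.28 ≈ 38.9×.

38.9 times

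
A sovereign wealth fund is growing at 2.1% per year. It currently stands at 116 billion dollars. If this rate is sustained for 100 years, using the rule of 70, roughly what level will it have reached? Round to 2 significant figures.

≈ 930 billion dollars

It doubles every 70/2.1 ≈ 33.33 years, so 100 years is 3.00 doublings.
2^3.00 ≈ 8.00; 116 × 8.00 ≈ 930 billion dollars.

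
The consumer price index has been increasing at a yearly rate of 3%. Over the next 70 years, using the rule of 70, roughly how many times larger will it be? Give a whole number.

8 times

Doubling time ≈ 70/3 = 23.33 years.
70/23.33 ≈ 3 doublings, so about 2^3 = 8×.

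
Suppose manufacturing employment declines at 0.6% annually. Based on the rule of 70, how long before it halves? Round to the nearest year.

117 years

The rule works in reverse for decay: 70/0.6 ≈ 116.67 years to halve.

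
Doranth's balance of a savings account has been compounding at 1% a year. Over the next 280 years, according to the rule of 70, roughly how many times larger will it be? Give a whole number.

roughly 16 times

At 1% one doubling takes ≈ 70.00 years; 280 years is 4 of them, so ×16.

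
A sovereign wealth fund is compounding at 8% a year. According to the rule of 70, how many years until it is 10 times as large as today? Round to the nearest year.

At 8% it doubles every 70/8 ≈ 8.75 years.
10× is log₂ 10 ≈ 3.32 doublings, so ≈ 3.32 × 8.75 = 29 years.

29 years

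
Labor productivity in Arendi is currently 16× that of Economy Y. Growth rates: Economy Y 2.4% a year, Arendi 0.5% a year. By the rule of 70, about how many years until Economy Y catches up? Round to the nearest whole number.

What matters is the difference: 1.9 pp.
Rule of 70 on the gap: the ratio halves every 70/1.9 ≈ 36.84 years.
A 16× gap closes after 4 halvings: 4 × 36.84 ≈ 147 years.

roughly 147 years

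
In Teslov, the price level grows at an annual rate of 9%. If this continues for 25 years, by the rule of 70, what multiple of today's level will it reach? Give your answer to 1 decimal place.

Doubles every ≈ 7.78 years (70/9).
25 years is 3.21 doublings; 2^3.21 ≈ 9.3×.

9.3 times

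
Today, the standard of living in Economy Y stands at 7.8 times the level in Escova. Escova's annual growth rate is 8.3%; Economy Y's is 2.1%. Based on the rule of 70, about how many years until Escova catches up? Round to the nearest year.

≈ 33 years

What matters is the difference: 6.2 pp.
Rule of 70 on the gap: the ratio halves every 70/6.2 ≈ 11.29 years.
A 7.8 times gap takes log₂(7.8) ≈ 2.96 halvings to close: 2.96 × 11.29 ≈ 33 years.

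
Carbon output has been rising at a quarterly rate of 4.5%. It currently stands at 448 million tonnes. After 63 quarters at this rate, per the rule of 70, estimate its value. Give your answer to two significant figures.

about 7400 million tonnes

It doubles every 70/4.5 ≈ 15.56 quarters, so 63 quarters is 4.05 doublings.
2^4.05 ≈ 16.56; 448 × 16.56 ≈ 7400 million tonnes.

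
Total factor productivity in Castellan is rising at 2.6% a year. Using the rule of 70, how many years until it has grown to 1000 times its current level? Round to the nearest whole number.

268 years

At 2.6% it doubles every 70/2.6 ≈ 26.92 years.
Reaching 1000× takes log₂(1000) ≈ 9.97 doublings.
9.97 × 26.92 ≈ 268 years.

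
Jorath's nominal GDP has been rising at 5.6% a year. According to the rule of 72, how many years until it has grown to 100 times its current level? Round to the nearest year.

≈ 85 years

Doubling time ≈ 72/5.6 = 12.86 years.
100× is log₂ 100 ≈ 6.64 doublings, so ≈ 6.64 × 12.86 = 85 years.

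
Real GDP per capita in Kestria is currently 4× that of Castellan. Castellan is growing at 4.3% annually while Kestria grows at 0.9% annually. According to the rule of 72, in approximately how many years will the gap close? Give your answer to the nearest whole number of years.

approximately 42 years

The growth-rate gap is 4.3% − 0.9% = 3.4 percentage points.
So the ratio between them halves every 72/3.4 ≈ 21.18 years.
A 4× gap closes after 2 halvings: 2 × 21.18 ≈ 42 years.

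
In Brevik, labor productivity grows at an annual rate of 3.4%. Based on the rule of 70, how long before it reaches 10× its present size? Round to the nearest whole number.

≈ 68 years

Doubling time ≈ 70/3.4 = 20.59 years.
Reaching 10× takes log₂(10) ≈ 3.32 doublings.
3.32 × 20.59 ≈ 68 years.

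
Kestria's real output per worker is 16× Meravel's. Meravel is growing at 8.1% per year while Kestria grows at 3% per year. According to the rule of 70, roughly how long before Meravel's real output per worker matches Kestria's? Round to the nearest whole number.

Meravel gains on Kestria at 8.1% − 3% = 5.1 points a year.
At that relative rate the gap halves every 70/5.1 ≈ 13.73 years.
A 16× gap closes after 4 halvings: 4 × 13.73 ≈ 55 years.

about 55 years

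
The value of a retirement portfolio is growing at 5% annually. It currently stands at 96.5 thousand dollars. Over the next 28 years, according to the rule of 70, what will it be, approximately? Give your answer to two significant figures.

roughly 390 thousand dollars

It doubles every 70/5 ≈ 14.00 years, so 28 years is 2.00 doublings.
2^2.00 ≈ 4.00; 96.5 × 4.00 ≈ 390 thousand dollars.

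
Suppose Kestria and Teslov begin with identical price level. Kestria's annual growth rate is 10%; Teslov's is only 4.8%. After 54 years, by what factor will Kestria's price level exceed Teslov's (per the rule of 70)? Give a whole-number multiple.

roughly 16 times

Only the 5.2-point difference matters.
70/5.2 ≈ 13.46 years per doubling of the ratio; 54 years gives 4.01 doublings, so ≈ 16×.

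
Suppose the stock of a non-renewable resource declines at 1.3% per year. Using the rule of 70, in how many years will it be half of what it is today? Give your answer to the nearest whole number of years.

approximately 54 years

The rule works in reverse for decay: 70/1.3 ≈ 53.85 years to halve.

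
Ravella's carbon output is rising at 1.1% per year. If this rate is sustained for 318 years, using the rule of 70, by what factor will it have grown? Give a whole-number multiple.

about 32 times

At 1.1% one doubling takes ≈ 63.64 years; 318 years is 5 of them, so ×32.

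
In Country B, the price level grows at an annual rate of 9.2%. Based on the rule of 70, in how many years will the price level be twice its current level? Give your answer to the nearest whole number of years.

about 8 years

At 9.2%, doubling takes about 70/9.2 = 7.61 years.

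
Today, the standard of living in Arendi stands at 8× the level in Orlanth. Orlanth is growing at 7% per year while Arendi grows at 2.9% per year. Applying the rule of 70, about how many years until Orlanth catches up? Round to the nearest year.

Orlanth gains on Arendi at 7% − 2.9% = 4.1 points a year.
At that relative rate the gap halves every 70/4.1 ≈ 17.07 years.
An 8× gap closes after 3 halvings: 3 × 17.07 ≈ 51 years.

around 51 years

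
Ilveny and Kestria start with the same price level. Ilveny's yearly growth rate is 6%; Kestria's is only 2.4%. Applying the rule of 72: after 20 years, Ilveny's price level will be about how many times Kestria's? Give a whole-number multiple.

≈ 2 times

Rate gap = 6% − 2.4% = 3.6 points.
The ratio doubles every 72/3.6 ≈ 20.00 years.
20/20.00 ≈ 1.00 doublings → ratio ≈ 2^1.00 ≈ 2.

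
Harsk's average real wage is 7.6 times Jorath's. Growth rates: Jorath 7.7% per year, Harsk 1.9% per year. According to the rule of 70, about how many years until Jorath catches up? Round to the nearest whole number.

The growth-rate gap is 7.7% − 1.9% = 5.8 percentage points.
So the ratio between them halves every 70/5.8 ≈ 12.07 years.
A 7.6 times gap takes log₂(7.6) ≈ 2.93 halvings to close: 2.93 × 12.07 ≈ 35 years.

approximately 35 years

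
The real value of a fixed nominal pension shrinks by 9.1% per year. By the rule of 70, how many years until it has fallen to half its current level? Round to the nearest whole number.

Falling at 9.1%, it halves about every 70/9.1 = 7.69 years.

≈ 8 years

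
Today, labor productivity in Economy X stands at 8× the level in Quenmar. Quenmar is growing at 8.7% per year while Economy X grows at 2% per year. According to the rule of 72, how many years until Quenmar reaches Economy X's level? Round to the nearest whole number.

approximately 32 years

Quenmar gains on Economy X at 8.7% − 2% = 6.7 points a year.
At that relative rate the gap halves every 72/6.7 ≈ 10.75 years.
An 8× gap closes after 3 halvings: 3 × 10.75 ≈ 32 years.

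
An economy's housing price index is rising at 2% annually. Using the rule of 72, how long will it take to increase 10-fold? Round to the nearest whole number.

Doubling time ≈ 72/2 = 36.00 years.
Reaching 10× takes log₂(10) ≈ 3.32 doublings.
3.32 × 36.00 ≈ 120 years.

120 years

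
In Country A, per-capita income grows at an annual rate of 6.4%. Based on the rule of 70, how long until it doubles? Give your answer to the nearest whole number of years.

At 6.4%, doubling takes about 70/6.4 = 10.94 years.

roughly 11 years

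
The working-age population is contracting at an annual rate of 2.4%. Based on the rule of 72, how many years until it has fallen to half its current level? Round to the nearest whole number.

Falling at 2.4%, it halves about every 72/2.4 = 30.00 years.

roughly 30 years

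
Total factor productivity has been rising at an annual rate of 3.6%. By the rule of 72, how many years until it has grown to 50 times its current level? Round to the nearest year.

Doubling time ≈ 72/3.6 = 20.00 years.
50× is log₂ 50 ≈ 5.64 doublings, so ≈ 5.64 × 20.00 = 113 years.

roughly 113 years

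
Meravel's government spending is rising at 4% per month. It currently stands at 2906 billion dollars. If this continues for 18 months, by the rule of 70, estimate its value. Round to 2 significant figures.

about 5900 billion dollars

Doubling time ≈ 70/4 = 17.50 months.
18 months is 18/17.50 ≈ 1.03 doublings, a factor of 2^1.03 ≈ 2.04.
2906 × 2.04 ≈ 5900 billion dollars.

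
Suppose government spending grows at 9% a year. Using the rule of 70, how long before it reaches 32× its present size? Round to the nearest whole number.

approximately 39 years

At 9% it doubles every 70/9 ≈ 7.78 years.
32× is 5 doublings, so 5 × 7.78 ≈ 39 years.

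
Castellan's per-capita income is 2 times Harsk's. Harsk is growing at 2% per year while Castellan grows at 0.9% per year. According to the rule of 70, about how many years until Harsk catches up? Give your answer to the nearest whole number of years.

What matters is the difference: 1.1 pp.
Rule of 70 on the gap: the ratio halves every 70/1.1 ≈ 63.64 years.
A 2 times gap closes after 1 halving: 1 × 63.64 ≈ 64 years.

about 64 years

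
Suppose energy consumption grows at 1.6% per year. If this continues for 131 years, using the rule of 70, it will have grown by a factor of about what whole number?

At 1.6% one doubling takes ≈ 43.75 years; 131 years is 3 of them, so ×8.

around 8 times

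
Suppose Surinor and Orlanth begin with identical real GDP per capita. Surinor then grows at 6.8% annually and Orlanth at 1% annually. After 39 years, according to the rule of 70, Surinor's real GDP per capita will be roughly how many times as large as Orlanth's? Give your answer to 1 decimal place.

around 9.4 times

Surinor pulls ahead at 5.8 pp per year, so the ratio doubles every 70/5.8 ≈ 12.07 years.
In 39 years that's 3.23 doublings: 2^3.23 ≈ 9.4.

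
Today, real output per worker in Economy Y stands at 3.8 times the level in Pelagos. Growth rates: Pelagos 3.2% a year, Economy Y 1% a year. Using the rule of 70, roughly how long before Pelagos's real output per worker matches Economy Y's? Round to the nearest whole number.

approximately 61 years

Pelagos gains on Economy Y at 3.2% − 1% = 2.2 points a year.
At that relative rate the gap halves every 70/2.2 ≈ 31.82 years.
A 3.8 times gap takes log₂(3.8) ≈ 1.93 halvings to close: 1.93 × 31.82 ≈ 61 years.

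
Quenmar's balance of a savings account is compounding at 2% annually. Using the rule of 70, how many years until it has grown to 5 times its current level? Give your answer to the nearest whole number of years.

about 81 years

Doubling time ≈ 70/2 = 35.00 years.
Reaching 5× takes log₂(5) ≈ 2.32 doublings.
2.32 × 35.00 ≈ 81 years.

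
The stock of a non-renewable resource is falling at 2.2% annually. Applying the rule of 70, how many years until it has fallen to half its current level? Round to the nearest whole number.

Halving time ≈ 70 / 2.2 = 31.82 → 32 years.

≈ 32 years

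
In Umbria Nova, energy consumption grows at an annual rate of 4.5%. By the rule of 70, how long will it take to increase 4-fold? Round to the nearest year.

31 years

Doubling time ≈ 70/4.5 = 15.56 years.
Getting to 4× needs 2 doublings: 2 × 15.56 ≈ 31 years.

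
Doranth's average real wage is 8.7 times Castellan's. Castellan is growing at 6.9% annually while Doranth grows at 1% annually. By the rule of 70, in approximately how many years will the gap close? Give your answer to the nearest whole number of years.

≈ 37 years

What matters is the difference: 5.9 pp.
Rule of 70 on the gap: the ratio halves every 70/5.9 ≈ 11.86 years.
An 8.7 times gap takes log₂(8.7) ≈ 3.12 halvings to close: 3.12 × 11.86 ≈ 37 years.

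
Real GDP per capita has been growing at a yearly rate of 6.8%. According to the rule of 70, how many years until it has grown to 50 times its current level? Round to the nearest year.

around 58 years

At 6.8% it doubles every 70/6.8 ≈ 10.29 years.
50× is log₂ 50 ≈ 5.64 doublings, so ≈ 5.64 × 10.29 = 58 years.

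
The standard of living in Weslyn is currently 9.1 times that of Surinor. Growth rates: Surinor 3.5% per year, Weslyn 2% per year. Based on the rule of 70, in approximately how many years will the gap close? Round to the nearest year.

The growth-rate gap is 3.5% − 2% = 1.5 percentage points.
So the ratio between them halves every 70/1.5 ≈ 46.67 years.
A 9.1 times gap takes log₂(9.1) ≈ 3.19 halvings to close: 3.19 × 46.67 ≈ 149 years.

≈ 149 years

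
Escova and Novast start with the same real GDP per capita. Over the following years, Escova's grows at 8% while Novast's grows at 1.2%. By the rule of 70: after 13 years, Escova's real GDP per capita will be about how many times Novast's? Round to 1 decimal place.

approximately 2.4 times

Only the 6.8-point difference matters.
70/6.8 ≈ 10.29 years per doubling of the ratio; 13 years gives 1.26 doublings, so ≈ 2.4×.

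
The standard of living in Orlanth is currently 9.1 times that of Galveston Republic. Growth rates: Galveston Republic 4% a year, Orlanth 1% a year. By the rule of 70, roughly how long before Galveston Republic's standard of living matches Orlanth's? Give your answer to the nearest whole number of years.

74 years

What matters is the difference: 3 pp.
Rule of 70 on the gap: the ratio halves every 70/3 ≈ 23.33 years.
A 9.1 times gap takes log₂(9.1) ≈ 3.19 halvings to close: 3.19 × 23.33 ≈ 74 years.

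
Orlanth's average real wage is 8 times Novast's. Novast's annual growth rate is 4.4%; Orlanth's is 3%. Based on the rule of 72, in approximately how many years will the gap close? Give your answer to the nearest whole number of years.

Novast gains on Orlanth at 4.4% − 3% = 1.4 points a year.
At that relative rate the gap halves every 72/1.4 ≈ 51.43 years.
An 8 times gap closes after 3 halvings: 3 × 51.43 ≈ 154 years.

about 154 years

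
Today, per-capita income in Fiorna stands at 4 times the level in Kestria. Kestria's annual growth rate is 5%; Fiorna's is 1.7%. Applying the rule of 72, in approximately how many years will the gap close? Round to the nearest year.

What matters is the difference: 3.3 pp.
Rule of 72 on the gap: the ratio halves every 72/3.3 ≈ 21.82 years.
A 4 times gap closes after 2 halvings: 2 × 21.82 ≈ 44 years.

approximately 44 years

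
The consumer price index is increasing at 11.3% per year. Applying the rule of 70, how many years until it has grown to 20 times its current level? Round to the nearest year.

At 11.3% it doubles every 70/11.3 ≈ 6.19 years.
Reaching 20× takes log₂(20) ≈ 4.32 doublings.
4.32 × 6.19 ≈ 27 years.

≈ 27 years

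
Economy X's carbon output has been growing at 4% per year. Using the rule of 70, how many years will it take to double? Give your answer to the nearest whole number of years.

about 18 years

70/4 ≈ 17.50, so it doubles roughly every 18 years.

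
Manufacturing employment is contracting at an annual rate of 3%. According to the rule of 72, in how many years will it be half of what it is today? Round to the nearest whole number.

24 years

Falling at 3%, it halves about every 72/3 = 24.00 years.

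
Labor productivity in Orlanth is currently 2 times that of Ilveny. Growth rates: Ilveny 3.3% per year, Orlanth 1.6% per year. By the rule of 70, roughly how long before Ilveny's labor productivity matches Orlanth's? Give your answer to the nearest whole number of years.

approximately 41 years

What matters is the difference: 1.7 pp.
Rule of 70 on the gap: the ratio halves every 70/1.7 ≈ 41.18 years.
A 2 times gap closes after 1 halving: 1 × 41.18 ≈ 41 years.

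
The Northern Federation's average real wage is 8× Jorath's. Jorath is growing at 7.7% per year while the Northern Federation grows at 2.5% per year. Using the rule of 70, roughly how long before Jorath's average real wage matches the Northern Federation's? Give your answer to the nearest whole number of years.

about 40 years

Jorath gains on the Northern Federation at 7.7% − 2.5% = 5.2 points a year.
At that relative rate the gap halves every 70/5.2 ≈ 13.46 years.
An 8× gap closes after 3 halvings: 3 × 13.46 ≈ 40 years.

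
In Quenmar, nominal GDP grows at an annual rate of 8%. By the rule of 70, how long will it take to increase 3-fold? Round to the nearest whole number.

≈ 14 years

One doubling takes 70/8 = 8.75 years.
Reaching 3× takes log₂(3) ≈ 1.58 doublings.
1.58 × 8.75 ≈ 14 years.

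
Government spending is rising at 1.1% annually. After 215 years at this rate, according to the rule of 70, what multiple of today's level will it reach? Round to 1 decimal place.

approximately 10.4 times

Doubles every ≈ 63.64 years (70/1.1).
215 years is 3.38 doublings; 2^3.38 ≈ 10.4×.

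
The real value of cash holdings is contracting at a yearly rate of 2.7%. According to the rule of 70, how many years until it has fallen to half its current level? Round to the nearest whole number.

≈ 26 years

The rule works in reverse for decay: 70/2.7 ≈ 25.93 years to halve.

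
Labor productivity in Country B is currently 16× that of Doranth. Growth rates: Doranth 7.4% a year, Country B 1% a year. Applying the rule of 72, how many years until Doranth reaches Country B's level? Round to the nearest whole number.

≈ 45 years

Doranth gains on Country B at 7.4% − 1% = 6.4 points a year.
At that relative rate the gap halves every 72/6.4 ≈ 11.25 years.
A 16× gap closes after 4 halvings: 4 × 11.25 ≈ 45 years.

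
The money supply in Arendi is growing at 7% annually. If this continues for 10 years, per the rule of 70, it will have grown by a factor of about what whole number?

approximately 2 times

70/7 ≈ 10.00 years per doubling.
10 years fits 1 doubling: 2^1 = 2.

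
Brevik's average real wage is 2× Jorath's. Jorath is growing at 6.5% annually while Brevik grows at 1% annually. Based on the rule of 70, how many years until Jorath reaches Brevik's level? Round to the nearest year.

What matters is the difference: 5.5 pp.
Rule of 70 on the gap: the ratio halves every 70/5.5 ≈ 12.73 years.
A 2× gap closes after 1 halving: 1 × 12.73 ≈ 13 years.

≈ 13 years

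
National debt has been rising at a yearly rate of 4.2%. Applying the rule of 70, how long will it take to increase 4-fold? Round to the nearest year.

about 33 years

One doubling takes 70/4.2 = 16.67 years.
4× is 2 doublings, so 2 × 16.67 ≈ 33 years.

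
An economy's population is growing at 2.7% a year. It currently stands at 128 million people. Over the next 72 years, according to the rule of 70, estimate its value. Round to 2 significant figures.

≈ 880 million people

It doubles every 70/2.7 ≈ 25.93 years, so 72 years is 2.78 doublings.
2^2.78 ≈ 6.87; 128 × 6.87 ≈ 880 million people.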